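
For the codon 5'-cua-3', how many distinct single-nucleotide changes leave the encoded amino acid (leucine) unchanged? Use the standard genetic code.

4

Position 1: UUA → 1 synonymous.
Position 2: none → 0 synonymous.
Position 3: CUU, CUC, CUG → 3 synonymous.
Total: 1 + 0 + 3 = 4.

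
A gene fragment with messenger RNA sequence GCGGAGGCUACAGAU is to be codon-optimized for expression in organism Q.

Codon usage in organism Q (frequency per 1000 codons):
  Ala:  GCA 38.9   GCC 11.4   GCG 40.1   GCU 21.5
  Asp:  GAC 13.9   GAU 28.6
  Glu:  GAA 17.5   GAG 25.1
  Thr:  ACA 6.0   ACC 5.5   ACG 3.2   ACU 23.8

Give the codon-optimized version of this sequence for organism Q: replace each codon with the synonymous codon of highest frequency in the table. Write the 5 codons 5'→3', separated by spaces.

GCG GAG GCG ACU GAU

Codon 1 (Ala): best is GCG at 40.1.
Codon 2 (Glu): best is GAG at 25.1.
Codon 3 (Ala): best is GCG at 40.1.
Codon 4 (Thr): best is ACU at 23.8.
Codon 5 (Asp): best is GAU at 28.6.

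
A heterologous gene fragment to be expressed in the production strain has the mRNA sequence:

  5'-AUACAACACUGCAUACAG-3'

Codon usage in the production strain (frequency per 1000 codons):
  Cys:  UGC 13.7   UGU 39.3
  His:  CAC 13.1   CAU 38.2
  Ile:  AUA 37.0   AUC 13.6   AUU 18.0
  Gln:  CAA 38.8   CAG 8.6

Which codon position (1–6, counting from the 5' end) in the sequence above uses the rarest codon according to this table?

6

Codon 1 AUA (Ile): 37.0 per 1000.
Codon 2 CAA (Gln): 38.8 per 1000.
Codon 3 CAC (His): 13.1 per 1000.
Codon 4 UGC (Cys): 13.7 per 1000.
Codon 5 AUA (Ile): 37.0 per 1000.
Codon 6 CAG (Gln): 8.6 per 1000.
Lowest frequency is 8.6 at codon 6.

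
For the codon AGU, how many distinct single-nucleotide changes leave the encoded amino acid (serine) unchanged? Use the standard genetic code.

1

Position 1: none → 0 synonymous.
Position 2: none → 0 synonymous.
Position 3: AGC → 1 synonymous.
Total: 0 + 0 + 1 = 1.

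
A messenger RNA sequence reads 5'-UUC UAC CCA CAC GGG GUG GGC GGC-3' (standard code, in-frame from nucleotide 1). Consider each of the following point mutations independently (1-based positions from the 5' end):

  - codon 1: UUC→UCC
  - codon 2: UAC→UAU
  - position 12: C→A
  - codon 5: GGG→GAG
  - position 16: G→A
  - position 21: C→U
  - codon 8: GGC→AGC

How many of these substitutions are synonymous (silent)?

Codon 1: UUC (Phe) → UCC (Ser) — missense.
Codon 2: UAC (Tyr) → UAU (Tyr) — synonymous.
Codon 4: CAC (His) → CAA (Gln) — missense.
Codon 5: GGG (Gly) → GAG (Glu) — missense.
Codon 6: GUG (Val) → AUG (Met) — missense.
Codon 7: GGC (Gly) → GGU (Gly) — synonymous.
Codon 8: GGC (Gly) → AGC (Ser) — missense.
Synonymous: 2 of 7.

2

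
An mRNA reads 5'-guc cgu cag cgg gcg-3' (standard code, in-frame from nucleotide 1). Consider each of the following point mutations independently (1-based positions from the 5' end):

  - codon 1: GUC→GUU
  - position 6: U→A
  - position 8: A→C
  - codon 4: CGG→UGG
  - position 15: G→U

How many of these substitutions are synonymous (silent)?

Codon 1: GUC (Val) → GUU (Val) — synonymous.
Codon 2: CGU (Arg) → CGA (Arg) — synonymous.
Codon 3: CAG (Gln) → CCG (Pro) — missense.
Codon 4: CGG (Arg) → UGG (Trp) — missense.
Codon 5: GCG (Ala) → GCU (Ala) — synonymous.
Synonymous: 3 of 5.

3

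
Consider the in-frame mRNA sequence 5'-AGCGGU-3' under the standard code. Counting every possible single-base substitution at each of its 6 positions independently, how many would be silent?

4

Codon 1 (AGC, Ser): 1 synonymous substitution.
Codon 2 (GGU, Gly): 3 synonymous substitutions.
Total: 1 + 3 = 4.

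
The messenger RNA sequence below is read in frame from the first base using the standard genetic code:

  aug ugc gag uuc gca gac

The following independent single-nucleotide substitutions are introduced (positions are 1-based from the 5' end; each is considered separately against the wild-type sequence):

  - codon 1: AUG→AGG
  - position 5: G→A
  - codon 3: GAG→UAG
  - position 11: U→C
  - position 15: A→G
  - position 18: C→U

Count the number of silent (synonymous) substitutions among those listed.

2

Codon 1: AUG (Met) → AGG (Arg) — missense.
Codon 2: UGC (Cys) → UAC (Tyr) — missense.
Codon 3: GAG (Glu) → UAG (Stop) — nonsense.
Codon 4: UUC (Phe) → UCC (Ser) — missense.
Codon 5: GCA (Ala) → GCG (Ala) — synonymous.
Codon 6: GAC (Asp) → GAU (Asp) — synonymous.
Synonymous: 2 of 6.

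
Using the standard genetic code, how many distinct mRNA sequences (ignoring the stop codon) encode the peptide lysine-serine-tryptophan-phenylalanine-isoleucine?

Lys: 2 codons.
Ser: 6 codons.
Trp: 1 codon.
Phe: 2 codons.
Ile: 3 codons.
2 × 6 × 1 × 2 × 3 = 72.

72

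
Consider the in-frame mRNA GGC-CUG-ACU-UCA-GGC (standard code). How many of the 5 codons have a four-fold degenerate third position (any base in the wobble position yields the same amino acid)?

5

Codon 1 GGC (Gly): third position 4-fold.
Codon 2 CUG (Leu): third position 4-fold.
Codon 3 ACU (Thr): third position 4-fold.
Codon 4 UCA (Ser): third position 4-fold.
Codon 5 GGC (Gly): third position 4-fold.
Four-fold degenerate third positions: 5.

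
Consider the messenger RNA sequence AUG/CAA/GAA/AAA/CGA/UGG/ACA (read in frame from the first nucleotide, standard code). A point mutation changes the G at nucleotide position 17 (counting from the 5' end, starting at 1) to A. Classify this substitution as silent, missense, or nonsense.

Position 17 falls in codon 6: UGG → Trp.
After the substitution the codon is UAG → Stop.
The new codon is a stop codon, so this is a nonsense mutation.

nonsense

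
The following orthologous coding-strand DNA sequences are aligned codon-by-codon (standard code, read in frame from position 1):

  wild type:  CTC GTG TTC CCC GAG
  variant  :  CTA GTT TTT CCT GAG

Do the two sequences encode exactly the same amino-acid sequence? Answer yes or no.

yes

Codon 1: CTC Leu / CTA Leu — synonymous.
Codon 2: GTG Val / GTT Val — synonymous.
Codon 3: TTC Phe / TTT Phe — synonymous.
Codon 4: CCC Pro / CCT Pro — synonymous.
Codon 5: GAG Glu / GAG Glu — identical.
Nonsynonymous differences: 0 → same protein.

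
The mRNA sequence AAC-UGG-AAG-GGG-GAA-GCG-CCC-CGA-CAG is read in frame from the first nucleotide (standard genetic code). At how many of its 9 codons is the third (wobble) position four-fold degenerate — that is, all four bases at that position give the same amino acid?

Codon 1 AAC (Asn): third position 2-fold.
Codon 2 UGG (Trp): third position 1-fold.
Codon 3 AAG (Lys): third position 2-fold.
Codon 4 GGG (Gly): third position 4-fold.
Codon 5 GAA (Glu): third position 2-fold.
Codon 6 GCG (Ala): third position 4-fold.
Codon 7 CCC (Pro): third position 4-fold.
Codon 8 CGA (Arg): third position 4-fold.
Codon 9 CAG (Gln): third position 2-fold.
Four-fold degenerate third positions: 4.

4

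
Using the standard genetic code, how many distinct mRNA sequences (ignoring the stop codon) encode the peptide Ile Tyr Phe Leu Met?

72

Ile: 3 codons.
Tyr: 2 codons.
Phe: 2 codons.
Leu: 6 codons.
Met: 1 codon.
3 × 2 × 2 × 6 × 1 = 72.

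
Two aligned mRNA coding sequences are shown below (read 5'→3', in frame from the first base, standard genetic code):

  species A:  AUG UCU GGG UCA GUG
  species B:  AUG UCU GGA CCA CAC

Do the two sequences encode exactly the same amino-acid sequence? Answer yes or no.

no

Codon 1: AUG Met / AUG Met — identical.
Codon 2: UCU Ser / UCU Ser — identical.
Codon 3: GGG Gly / GGA Gly — synonymous.
Codon 4: UCA Ser / CCA Pro — nonsynonymous.
Codon 5: GUG Val / CAC His — nonsynonymous.
Nonsynonymous differences: 2 → different protein.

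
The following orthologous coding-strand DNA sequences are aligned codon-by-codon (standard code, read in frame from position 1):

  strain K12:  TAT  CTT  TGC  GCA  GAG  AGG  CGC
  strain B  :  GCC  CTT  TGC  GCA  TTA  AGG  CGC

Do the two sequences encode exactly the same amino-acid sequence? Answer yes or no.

Codon 1: TAT Tyr / GCC Ala — nonsynonymous.
Codon 2: CTT Leu / CTT Leu — identical.
Codon 3: TGC Cys / TGC Cys — identical.
Codon 4: GCA Ala / GCA Ala — identical.
Codon 5: GAG Glu / TTA Leu — nonsynonymous.
Codon 6: AGG Arg / AGG Arg — identical.
Codon 7: CGC Arg / CGC Arg — identical.
Nonsynonymous differences: 2 → different protein.

no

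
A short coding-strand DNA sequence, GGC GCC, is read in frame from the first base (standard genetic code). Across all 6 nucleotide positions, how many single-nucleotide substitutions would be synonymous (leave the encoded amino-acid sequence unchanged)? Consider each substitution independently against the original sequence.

Codon 1 (GGC, Gly): 3 synonymous substitutions.
Codon 2 (GCC, Ala): 3 synonymous substitutions.
Total: 3 + 3 = 6.

6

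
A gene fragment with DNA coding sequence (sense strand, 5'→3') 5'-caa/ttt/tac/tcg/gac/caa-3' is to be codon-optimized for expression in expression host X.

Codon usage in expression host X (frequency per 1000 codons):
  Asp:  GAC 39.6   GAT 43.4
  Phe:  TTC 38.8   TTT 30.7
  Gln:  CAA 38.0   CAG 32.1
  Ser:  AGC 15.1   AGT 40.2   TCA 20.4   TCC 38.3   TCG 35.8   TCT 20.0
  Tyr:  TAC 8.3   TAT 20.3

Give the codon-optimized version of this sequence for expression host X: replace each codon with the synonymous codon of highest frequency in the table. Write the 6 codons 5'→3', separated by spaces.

CAA TTC TAT AGT GAT CAA

Codon 1 (Gln): best is CAA at 38.0.
Codon 2 (Phe): best is TTC at 38.8.
Codon 3 (Tyr): best is TAT at 20.3.
Codon 4 (Ser): best is AGT at 40.2.
Codon 5 (Asp): best is GAT at 43.4.
Codon 6 (Gln): best is CAA at 38.0.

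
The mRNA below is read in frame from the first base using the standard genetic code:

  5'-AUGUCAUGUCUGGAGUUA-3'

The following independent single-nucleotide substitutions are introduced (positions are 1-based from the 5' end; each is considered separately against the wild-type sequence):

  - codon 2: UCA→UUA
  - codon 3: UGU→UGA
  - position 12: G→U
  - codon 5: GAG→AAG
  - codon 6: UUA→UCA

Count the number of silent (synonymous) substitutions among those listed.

1

Codon 2: UCA (Ser) → UUA (Leu) — missense.
Codon 3: UGU (Cys) → UGA (Stop) — nonsense.
Codon 4: CUG (Leu) → CUU (Leu) — synonymous.
Codon 5: GAG (Glu) → AAG (Lys) — missense.
Codon 6: UUA (Leu) → UCA (Ser) — missense.
Synonymous: 1 of 5.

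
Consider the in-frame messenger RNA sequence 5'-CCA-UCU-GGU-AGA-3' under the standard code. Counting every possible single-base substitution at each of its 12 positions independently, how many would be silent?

Codon 1 (CCA, Pro): 3 synonymous substitutions.
Codon 2 (UCU, Ser): 3 synonymous substitutions.
Codon 3 (GGU, Gly): 3 synonymous substitutions.
Codon 4 (AGA, Arg): 2 synonymous substitutions.
Total: 3 + 3 + 3 + 2 = 11.

11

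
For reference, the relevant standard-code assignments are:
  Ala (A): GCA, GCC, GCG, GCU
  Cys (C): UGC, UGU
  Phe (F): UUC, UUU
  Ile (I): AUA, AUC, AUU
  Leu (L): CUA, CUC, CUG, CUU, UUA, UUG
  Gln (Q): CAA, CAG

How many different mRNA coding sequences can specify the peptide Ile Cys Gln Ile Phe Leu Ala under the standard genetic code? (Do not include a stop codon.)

1728

Ile: 3 codons.
Cys: 2 codons.
Gln: 2 codons.
Ile: 3 codons.
Phe: 2 codons.
Leu: 6 codons.
Ala: 4 codons.
3 × 2 × 2 × 3 × 2 × 6 × 4 = 1728.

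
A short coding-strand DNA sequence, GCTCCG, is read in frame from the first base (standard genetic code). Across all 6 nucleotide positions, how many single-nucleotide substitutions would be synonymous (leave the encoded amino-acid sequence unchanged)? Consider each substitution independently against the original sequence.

6

Codon 1 (GCT, Ala): 3 synonymous substitutions.
Codon 2 (CCG, Pro): 3 synonymous substitutions.
Total: 3 + 3 = 6.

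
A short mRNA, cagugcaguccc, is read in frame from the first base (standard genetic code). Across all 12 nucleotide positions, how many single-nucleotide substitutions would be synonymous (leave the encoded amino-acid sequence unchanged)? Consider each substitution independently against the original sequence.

Codon 1 (CAG, Gln): 1 synonymous substitution.
Codon 2 (UGC, Cys): 1 synonymous substitution.
Codon 3 (AGU, Ser): 1 synonymous substitution.
Codon 4 (CCC, Pro): 3 synonymous substitutions.
Total: 1 + 1 + 1 + 3 = 6.

6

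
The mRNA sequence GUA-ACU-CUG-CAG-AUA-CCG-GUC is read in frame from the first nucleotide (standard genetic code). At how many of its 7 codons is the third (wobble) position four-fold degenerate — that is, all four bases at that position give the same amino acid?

5

Codon 1 GUA (Val): third position 4-fold.
Codon 2 ACU (Thr): third position 4-fold.
Codon 3 CUG (Leu): third position 4-fold.
Codon 4 CAG (Gln): third position 2-fold.
Codon 5 AUA (Ile): third position 3-fold.
Codon 6 CCG (Pro): third position 4-fold.
Codon 7 GUC (Val): third position 4-fold.
Four-fold degenerate third positions: 5.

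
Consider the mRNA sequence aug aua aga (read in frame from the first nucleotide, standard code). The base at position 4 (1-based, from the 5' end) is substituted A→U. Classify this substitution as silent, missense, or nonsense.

missense

Position 4 falls in codon 2: AUA → Ile.
After the substitution the codon is UUA → Leu.
Ile ≠ Leu, so this is a missense mutation.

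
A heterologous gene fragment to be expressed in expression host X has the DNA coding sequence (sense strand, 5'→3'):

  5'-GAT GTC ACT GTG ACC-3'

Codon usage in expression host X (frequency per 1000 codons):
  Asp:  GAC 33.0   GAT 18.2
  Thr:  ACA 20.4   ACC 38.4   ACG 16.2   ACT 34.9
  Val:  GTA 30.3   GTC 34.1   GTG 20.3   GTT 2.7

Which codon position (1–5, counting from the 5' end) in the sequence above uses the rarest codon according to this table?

Codon 1 GAT (Asp): 18.2 per 1000.
Codon 2 GTC (Val): 34.1 per 1000.
Codon 3 ACT (Thr): 34.9 per 1000.
Codon 4 GTG (Val): 20.3 per 1000.
Codon 5 ACC (Thr): 38.4 per 1000.
Lowest frequency is 18.2 at codon 1.

1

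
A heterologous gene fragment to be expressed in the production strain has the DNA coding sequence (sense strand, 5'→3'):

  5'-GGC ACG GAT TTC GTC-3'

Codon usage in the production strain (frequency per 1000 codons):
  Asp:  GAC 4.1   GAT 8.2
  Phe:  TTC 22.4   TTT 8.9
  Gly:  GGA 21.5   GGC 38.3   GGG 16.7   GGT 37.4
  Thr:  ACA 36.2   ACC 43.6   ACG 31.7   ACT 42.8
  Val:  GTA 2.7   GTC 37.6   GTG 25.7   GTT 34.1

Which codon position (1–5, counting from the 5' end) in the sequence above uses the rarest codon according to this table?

Codon 1 GGC (Gly): 38.3 per 1000.
Codon 2 ACG (Thr): 31.7 per 1000.
Codon 3 GAT (Asp): 8.2 per 1000.
Codon 4 TTC (Phe): 22.4 per 1000.
Codon 5 GTC (Val): 37.6 per 1000.
Lowest frequency is 8.2 at codon 3.

3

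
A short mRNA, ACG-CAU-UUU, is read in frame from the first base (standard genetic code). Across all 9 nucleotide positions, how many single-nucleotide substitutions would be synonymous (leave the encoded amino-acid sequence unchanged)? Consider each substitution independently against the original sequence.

Codon 1 (ACG, Thr): 3 synonymous substitutions.
Codon 2 (CAU, His): 1 synonymous substitution.
Codon 3 (UUU, Phe): 1 synonymous substitution.
Total: 3 + 1 + 1 = 5.

5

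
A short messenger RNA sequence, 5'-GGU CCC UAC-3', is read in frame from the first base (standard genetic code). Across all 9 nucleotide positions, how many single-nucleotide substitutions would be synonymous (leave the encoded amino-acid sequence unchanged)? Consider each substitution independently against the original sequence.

7

Codon 1 (GGU, Gly): 3 synonymous substitutions.
Codon 2 (CCC, Pro): 3 synonymous substitutions.
Codon 3 (UAC, Tyr): 1 synonymous substitution.
Total: 3 + 3 + 1 = 7.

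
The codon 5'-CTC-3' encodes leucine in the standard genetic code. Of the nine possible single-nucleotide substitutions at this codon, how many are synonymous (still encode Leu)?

3

Position 1: none → 0 synonymous.
Position 2: none → 0 synonymous.
Position 3: CTT, CTA, CTG → 3 synonymous.
Total: 0 + 0 + 3 = 3.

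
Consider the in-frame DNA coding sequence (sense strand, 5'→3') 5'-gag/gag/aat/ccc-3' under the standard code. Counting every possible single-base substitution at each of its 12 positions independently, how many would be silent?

Codon 1 (GAG, Glu): 1 synonymous substitution.
Codon 2 (GAG, Glu): 1 synonymous substitution.
Codon 3 (AAT, Asn): 1 synonymous substitution.
Codon 4 (CCC, Pro): 3 synonymous substitutions.
Total: 1 + 1 + 1 + 3 = 6.

6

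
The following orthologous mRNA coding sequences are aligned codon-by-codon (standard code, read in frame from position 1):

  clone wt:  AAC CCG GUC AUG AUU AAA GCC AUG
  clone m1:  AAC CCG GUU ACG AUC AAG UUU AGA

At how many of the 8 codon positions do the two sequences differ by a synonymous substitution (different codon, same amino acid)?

Codon 1: AAC Asn / AAC Asn — identical.
Codon 2: CCG Pro / CCG Pro — identical.
Codon 3: GUC Val / GUU Val — synonymous.
Codon 4: AUG Met / ACG Thr — nonsynonymous.
Codon 5: AUU Ile / AUC Ile — synonymous.
Codon 6: AAA Lys / AAG Lys — synonymous.
Codon 7: GCC Ala / UUU Phe — nonsynonymous.
Codon 8: AUG Met / AGA Arg — nonsynonymous.
Synonymous differences: 3.

3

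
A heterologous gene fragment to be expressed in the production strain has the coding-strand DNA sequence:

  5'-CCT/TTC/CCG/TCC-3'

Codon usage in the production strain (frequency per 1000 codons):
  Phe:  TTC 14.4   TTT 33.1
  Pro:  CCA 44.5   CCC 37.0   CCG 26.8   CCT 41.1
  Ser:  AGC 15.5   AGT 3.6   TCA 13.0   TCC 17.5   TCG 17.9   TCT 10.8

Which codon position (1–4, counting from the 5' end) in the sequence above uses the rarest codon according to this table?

Codon 1 CCT (Pro): 41.1 per 1000.
Codon 2 TTC (Phe): 14.4 per 1000.
Codon 3 CCG (Pro): 26.8 per 1000.
Codon 4 TCC (Ser): 17.5 per 1000.
Lowest frequency is 14.4 at codon 2.

2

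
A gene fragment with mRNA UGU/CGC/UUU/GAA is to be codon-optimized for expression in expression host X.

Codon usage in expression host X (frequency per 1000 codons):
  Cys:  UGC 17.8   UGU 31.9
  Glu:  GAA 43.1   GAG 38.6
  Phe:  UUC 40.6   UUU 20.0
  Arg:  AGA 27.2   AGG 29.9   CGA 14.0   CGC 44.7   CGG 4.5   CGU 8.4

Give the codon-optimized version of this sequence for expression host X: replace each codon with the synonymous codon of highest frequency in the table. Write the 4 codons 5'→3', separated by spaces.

UGU CGC UUC GAA

Codon 1 (Cys): best is UGU at 31.9.
Codon 2 (Arg): best is CGC at 44.7.
Codon 3 (Phe): best is UUC at 40.6.
Codon 4 (Glu): best is GAA at 43.1.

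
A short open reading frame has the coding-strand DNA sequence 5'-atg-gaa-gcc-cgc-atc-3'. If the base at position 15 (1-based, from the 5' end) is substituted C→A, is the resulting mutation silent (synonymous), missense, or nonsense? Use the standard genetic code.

Position 15 falls in codon 5: ATC → Ile.
After the substitution the codon is ATA → Ile.
Both encode Ile, so the change is synonymous.

silent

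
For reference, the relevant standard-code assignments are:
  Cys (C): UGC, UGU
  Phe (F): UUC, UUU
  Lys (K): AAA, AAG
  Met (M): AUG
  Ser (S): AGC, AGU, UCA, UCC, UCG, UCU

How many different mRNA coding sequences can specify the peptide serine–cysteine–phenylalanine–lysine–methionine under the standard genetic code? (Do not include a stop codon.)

Ser: 6 codons.
Cys: 2 codons.
Phe: 2 codons.
Lys: 2 codons.
Met: 1 codon.
6 × 2 × 2 × 2 × 1 = 48.

48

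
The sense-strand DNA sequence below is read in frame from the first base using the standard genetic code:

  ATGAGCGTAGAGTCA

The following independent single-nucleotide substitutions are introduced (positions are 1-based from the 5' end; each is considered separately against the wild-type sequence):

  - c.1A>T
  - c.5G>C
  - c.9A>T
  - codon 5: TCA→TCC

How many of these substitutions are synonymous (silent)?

Codon 1: ATG (Met) → TTG (Leu) — missense.
Codon 2: AGC (Ser) → ACC (Thr) — missense.
Codon 3: GTA (Val) → GTT (Val) — synonymous.
Codon 5: TCA (Ser) → TCC (Ser) — synonymous.
Synonymous: 2 of 4.

2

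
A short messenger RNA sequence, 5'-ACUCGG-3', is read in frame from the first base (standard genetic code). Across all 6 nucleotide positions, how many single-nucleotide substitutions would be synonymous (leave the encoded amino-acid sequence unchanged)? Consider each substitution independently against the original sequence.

Codon 1 (ACU, Thr): 3 synonymous substitutions.
Codon 2 (CGG, Arg): 4 synonymous substitutions.
Total: 3 + 4 = 7.

7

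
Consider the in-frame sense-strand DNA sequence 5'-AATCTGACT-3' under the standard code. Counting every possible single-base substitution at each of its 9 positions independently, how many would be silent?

8

Codon 1 (AAT, Asn): 1 synonymous substitution.
Codon 2 (CTG, Leu): 4 synonymous substitutions.
Codon 3 (ACT, Thr): 3 synonymous substitutions.
Total: 1 + 4 + 3 = 8.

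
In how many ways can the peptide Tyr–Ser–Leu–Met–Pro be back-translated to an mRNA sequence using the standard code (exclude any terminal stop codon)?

Tyr: 2 codons.
Ser: 6 codons.
Leu: 6 codons.
Met: 1 codon.
Pro: 4 codons.
2 × 6 × 6 × 1 × 4 = 288.

288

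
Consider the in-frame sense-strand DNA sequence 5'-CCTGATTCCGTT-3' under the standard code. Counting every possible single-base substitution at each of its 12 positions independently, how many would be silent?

Codon 1 (CCT, Pro): 3 synonymous substitutions.
Codon 2 (GAT, Asp): 1 synonymous substitution.
Codon 3 (TCC, Ser): 3 synonymous substitutions.
Codon 4 (GTT, Val): 3 synonymous substitutions.
Total: 3 + 1 + 3 + 3 = 10.

10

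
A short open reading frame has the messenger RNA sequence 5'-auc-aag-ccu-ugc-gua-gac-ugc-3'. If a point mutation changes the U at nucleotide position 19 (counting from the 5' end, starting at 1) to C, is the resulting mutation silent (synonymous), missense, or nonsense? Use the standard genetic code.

Position 19 falls in codon 7: UGC → Cys.
After the substitution the codon is CGC → Arg.
Cys ≠ Arg, so this is a missense mutation.

missense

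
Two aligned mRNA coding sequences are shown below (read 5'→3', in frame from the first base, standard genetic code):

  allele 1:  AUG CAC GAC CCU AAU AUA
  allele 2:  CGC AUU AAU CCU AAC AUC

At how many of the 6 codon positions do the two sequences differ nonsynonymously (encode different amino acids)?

Codon 1: AUG Met / CGC Arg — nonsynonymous.
Codon 2: CAC His / AUU Ile — nonsynonymous.
Codon 3: GAC Asp / AAU Asn — nonsynonymous.
Codon 4: CCU Pro / CCU Pro — identical.
Codon 5: AAU Asn / AAC Asn — synonymous.
Codon 6: AUA Ile / AUC Ile — synonymous.
Nonsynonymous differences: 3.

3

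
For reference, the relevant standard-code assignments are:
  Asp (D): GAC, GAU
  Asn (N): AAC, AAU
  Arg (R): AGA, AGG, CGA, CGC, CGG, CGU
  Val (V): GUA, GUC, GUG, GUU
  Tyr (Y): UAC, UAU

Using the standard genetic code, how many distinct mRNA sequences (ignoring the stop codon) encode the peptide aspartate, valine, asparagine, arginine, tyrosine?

Asp: 2 codons.
Val: 4 codons.
Asn: 2 codons.
Arg: 6 codons.
Tyr: 2 codons.
2 × 4 × 2 × 6 × 2 = 192.

192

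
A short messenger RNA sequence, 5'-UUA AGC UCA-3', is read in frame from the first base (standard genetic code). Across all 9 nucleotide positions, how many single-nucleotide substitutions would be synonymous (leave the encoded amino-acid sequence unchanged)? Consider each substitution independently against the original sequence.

6

Codon 1 (UUA, Leu): 2 synonymous substitutions.
Codon 2 (AGC, Ser): 1 synonymous substitution.
Codon 3 (UCA, Ser): 3 synonymous substitutions.
Total: 2 + 1 + 3 = 6.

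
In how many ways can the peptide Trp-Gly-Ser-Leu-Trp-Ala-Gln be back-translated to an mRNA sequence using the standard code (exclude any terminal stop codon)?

Trp: 1 codon.
Gly: 4 codons.
Ser: 6 codons.
Leu: 6 codons.
Trp: 1 codon.
Ala: 4 codons.
Gln: 2 codons.
1 × 4 × 6 × 6 × 1 × 4 × 2 = 1152.

1152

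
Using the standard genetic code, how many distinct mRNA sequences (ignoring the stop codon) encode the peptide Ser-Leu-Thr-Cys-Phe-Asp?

1152

Ser: 6 codons.
Leu: 6 codons.
Thr: 4 codons.
Cys: 2 codons.
Phe: 2 codons.
Asp: 2 codons.
6 × 6 × 4 × 2 × 2 × 2 = 1152.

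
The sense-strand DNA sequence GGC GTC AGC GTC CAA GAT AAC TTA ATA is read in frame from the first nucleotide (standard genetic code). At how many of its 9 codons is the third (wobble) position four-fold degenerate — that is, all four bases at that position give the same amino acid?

Codon 1 GGC (Gly): third position 4-fold.
Codon 2 GTC (Val): third position 4-fold.
Codon 3 AGC (Ser): third position 2-fold.
Codon 4 GTC (Val): third position 4-fold.
Codon 5 CAA (Gln): third position 2-fold.
Codon 6 GAT (Asp): third position 2-fold.
Codon 7 AAC (Asn): third position 2-fold.
Codon 8 TTA (Leu): third position 2-fold.
Codon 9 ATA (Ile): third position 3-fold.
Four-fold degenerate third positions: 3.

3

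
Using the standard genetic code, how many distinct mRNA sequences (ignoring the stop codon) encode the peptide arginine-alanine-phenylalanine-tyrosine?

Arg: 6 codons.
Ala: 4 codons.
Phe: 2 codons.
Tyr: 2 codons.
6 × 4 × 2 × 2 = 96.

96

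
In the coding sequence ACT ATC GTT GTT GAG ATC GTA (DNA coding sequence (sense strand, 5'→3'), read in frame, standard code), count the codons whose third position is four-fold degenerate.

4

Codon 1 ACT (Thr): third position 4-fold.
Codon 2 ATC (Ile): third position 3-fold.
Codon 3 GTT (Val): third position 4-fold.
Codon 4 GTT (Val): third position 4-fold.
Codon 5 GAG (Glu): third position 2-fold.
Codon 6 ATC (Ile): third position 3-fold.
Codon 7 GTA (Val): third position 4-fold.
Four-fold degenerate third positions: 4.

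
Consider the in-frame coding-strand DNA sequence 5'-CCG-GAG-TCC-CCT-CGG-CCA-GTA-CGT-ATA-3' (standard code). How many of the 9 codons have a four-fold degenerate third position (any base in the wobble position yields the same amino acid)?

Codon 1 CCG (Pro): third position 4-fold.
Codon 2 GAG (Glu): third position 2-fold.
Codon 3 TCC (Ser): third position 4-fold.
Codon 4 CCT (Pro): third position 4-fold.
Codon 5 CGG (Arg): third position 4-fold.
Codon 6 CCA (Pro): third position 4-fold.
Codon 7 GTA (Val): third position 4-fold.
Codon 8 CGT (Arg): third position 4-fold.
Codon 9 ATA (Ile): third position 3-fold.
Four-fold degenerate third positions: 7.

7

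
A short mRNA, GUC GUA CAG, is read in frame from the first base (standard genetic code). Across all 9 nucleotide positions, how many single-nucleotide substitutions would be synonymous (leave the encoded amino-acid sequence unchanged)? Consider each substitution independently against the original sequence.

7

Codon 1 (GUC, Val): 3 synonymous substitutions.
Codon 2 (GUA, Val): 3 synonymous substitutions.
Codon 3 (CAG, Gln): 1 synonymous substitution.
Total: 3 + 3 + 1 = 7.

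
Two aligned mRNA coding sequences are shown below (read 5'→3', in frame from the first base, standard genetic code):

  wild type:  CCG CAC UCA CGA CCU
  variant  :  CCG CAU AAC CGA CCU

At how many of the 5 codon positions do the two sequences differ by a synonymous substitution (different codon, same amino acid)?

Codon 1: CCG Pro / CCG Pro — identical.
Codon 2: CAC His / CAU His — synonymous.
Codon 3: UCA Ser / AAC Asn — nonsynonymous.
Codon 4: CGA Arg / CGA Arg — identical.
Codon 5: CCU Pro / CCU Pro — identical.
Synonymous differences: 1.

1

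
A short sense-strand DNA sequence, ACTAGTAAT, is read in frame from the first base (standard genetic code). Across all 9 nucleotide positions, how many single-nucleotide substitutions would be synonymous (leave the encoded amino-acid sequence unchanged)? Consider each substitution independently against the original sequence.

Codon 1 (ACT, Thr): 3 synonymous substitutions.
Codon 2 (AGT, Ser): 1 synonymous substitution.
Codon 3 (AAT, Asn): 1 synonymous substitution.
Total: 3 + 1 + 1 = 5.

5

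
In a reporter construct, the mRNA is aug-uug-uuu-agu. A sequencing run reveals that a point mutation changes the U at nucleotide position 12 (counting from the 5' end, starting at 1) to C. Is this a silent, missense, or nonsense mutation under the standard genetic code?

silent

Position 12 falls in codon 4: AGU → Ser.
After the substitution the codon is AGC → Ser.
Both encode Ser, so the change is synonymous.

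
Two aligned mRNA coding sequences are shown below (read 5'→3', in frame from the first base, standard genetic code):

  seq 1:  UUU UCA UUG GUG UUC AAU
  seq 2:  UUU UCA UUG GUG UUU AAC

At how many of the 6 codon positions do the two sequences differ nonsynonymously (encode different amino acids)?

Codon 1: UUU Phe / UUU Phe — identical.
Codon 2: UCA Ser / UCA Ser — identical.
Codon 3: UUG Leu / UUG Leu — identical.
Codon 4: GUG Val / GUG Val — identical.
Codon 5: UUC Phe / UUU Phe — synonymous.
Codon 6: AAU Asn / AAC Asn — synonymous.
Nonsynonymous differences: 0.

0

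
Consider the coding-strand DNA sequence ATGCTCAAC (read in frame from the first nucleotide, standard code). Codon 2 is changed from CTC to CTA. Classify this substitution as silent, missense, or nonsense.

Position 6 falls in codon 2: CTC → Leu.
After the substitution the codon is CTA → Leu.
Both encode Leu, so the change is synonymous.

silent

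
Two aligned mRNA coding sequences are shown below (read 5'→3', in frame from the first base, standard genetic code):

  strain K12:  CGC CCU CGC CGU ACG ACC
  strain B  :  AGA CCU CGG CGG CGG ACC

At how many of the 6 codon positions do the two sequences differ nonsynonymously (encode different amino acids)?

Codon 1: CGC Arg / AGA Arg — synonymous.
Codon 2: CCU Pro / CCU Pro — identical.
Codon 3: CGC Arg / CGG Arg — synonymous.
Codon 4: CGU Arg / CGG Arg — synonymous.
Codon 5: ACG Thr / CGG Arg — nonsynonymous.
Codon 6: ACC Thr / ACC Thr — identical.
Nonsynonymous differences: 1.

1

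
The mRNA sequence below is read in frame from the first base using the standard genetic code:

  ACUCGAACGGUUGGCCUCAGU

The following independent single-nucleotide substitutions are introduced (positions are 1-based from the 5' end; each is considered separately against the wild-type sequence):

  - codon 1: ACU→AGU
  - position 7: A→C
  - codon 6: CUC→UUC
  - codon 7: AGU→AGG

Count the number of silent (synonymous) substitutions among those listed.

0

Codon 1: ACU (Thr) → AGU (Ser) — missense.
Codon 3: ACG (Thr) → CCG (Pro) — missense.
Codon 6: CUC (Leu) → UUC (Phe) — missense.
Codon 7: AGU (Ser) → AGG (Arg) — missense.
Synonymous: 0 of 4.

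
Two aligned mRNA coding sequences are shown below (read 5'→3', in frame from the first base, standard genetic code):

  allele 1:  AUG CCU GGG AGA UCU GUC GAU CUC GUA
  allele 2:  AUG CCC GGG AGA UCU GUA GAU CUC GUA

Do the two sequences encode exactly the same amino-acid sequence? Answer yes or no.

Codon 1: AUG Met / AUG Met — identical.
Codon 2: CCU Pro / CCC Pro — synonymous.
Codon 3: GGG Gly / GGG Gly — identical.
Codon 4: AGA Arg / AGA Arg — identical.
Codon 5: UCU Ser / UCU Ser — identical.
Codon 6: GUC Val / GUA Val — synonymous.
Codon 7: GAU Asp / GAU Asp — identical.
Codon 8: CUC Leu / CUC Leu — identical.
Codon 9: GUA Val / GUA Val — identical.
Nonsynonymous differences: 0 → same protein.

yes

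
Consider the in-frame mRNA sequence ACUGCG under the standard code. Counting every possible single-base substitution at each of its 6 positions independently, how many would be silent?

Codon 1 (ACU, Thr): 3 synonymous substitutions.
Codon 2 (GCG, Ala): 3 synonymous substitutions.
Total: 3 + 3 = 6.

6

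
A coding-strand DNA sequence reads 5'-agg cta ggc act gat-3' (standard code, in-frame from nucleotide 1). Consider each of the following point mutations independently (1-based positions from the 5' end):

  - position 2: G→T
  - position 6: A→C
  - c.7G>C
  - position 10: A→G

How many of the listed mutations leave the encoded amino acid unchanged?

1

Codon 1: AGG (Arg) → ATG (Met) — missense.
Codon 2: CTA (Leu) → CTC (Leu) — synonymous.
Codon 3: GGC (Gly) → CGC (Arg) — missense.
Codon 4: ACT (Thr) → GCT (Ala) — missense.
Synonymous: 1 of 4.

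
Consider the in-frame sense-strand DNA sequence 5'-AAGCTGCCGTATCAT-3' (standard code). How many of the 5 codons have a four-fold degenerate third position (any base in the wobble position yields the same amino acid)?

Codon 1 AAG (Lys): third position 2-fold.
Codon 2 CTG (Leu): third position 4-fold.
Codon 3 CCG (Pro): third position 4-fold.
Codon 4 TAT (Tyr): third position 2-fold.
Codon 5 CAT (His): third position 2-fold.
Four-fold degenerate third positions: 2.

2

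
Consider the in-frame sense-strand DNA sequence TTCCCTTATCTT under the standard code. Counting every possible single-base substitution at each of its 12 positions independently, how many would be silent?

8

Codon 1 (TTC, Phe): 1 synonymous substitution.
Codon 2 (CCT, Pro): 3 synonymous substitutions.
Codon 3 (TAT, Tyr): 1 synonymous substitution.
Codon 4 (CTT, Leu): 3 synonymous substitutions.
Total: 1 + 3 + 1 + 3 = 8.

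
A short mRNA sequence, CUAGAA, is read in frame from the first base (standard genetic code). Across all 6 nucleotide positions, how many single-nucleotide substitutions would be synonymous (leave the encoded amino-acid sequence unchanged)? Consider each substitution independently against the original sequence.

5

Codon 1 (CUA, Leu): 4 synonymous substitutions.
Codon 2 (GAA, Glu): 1 synonymous substitution.
Total: 4 + 1 = 5.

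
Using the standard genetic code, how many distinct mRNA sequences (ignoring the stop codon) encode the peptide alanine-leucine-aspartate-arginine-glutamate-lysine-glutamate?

2304

Ala: 4 codons.
Leu: 6 codons.
Asp: 2 codons.
Arg: 6 codons.
Glu: 2 codons.
Lys: 2 codons.
Glu: 2 codons.
4 × 6 × 2 × 6 × 2 × 2 × 2 = 2304.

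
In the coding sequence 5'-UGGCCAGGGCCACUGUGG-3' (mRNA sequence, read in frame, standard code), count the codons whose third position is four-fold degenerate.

4

Codon 1 UGG (Trp): third position 1-fold.
Codon 2 CCA (Pro): third position 4-fold.
Codon 3 GGG (Gly): third position 4-fold.
Codon 4 CCA (Pro): third position 4-fold.
Codon 5 CUG (Leu): third position 4-fold.
Codon 6 UGG (Trp): third position 1-fold.
Four-fold degenerate third positions: 4.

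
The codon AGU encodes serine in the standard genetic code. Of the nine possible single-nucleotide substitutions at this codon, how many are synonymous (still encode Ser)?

Position 1: none → 0 synonymous.
Position 2: none → 0 synonymous.
Position 3: AGC → 1 synonymous.
Total: 0 + 0 + 1 = 1.

1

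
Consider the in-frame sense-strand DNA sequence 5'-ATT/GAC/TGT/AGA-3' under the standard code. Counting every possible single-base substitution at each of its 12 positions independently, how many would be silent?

Codon 1 (ATT, Ile): 2 synonymous substitutions.
Codon 2 (GAC, Asp): 1 synonymous substitution.
Codon 3 (TGT, Cys): 1 synonymous substitution.
Codon 4 (AGA, Arg): 2 synonymous substitutions.
Total: 2 + 1 + 1 + 2 = 6.

6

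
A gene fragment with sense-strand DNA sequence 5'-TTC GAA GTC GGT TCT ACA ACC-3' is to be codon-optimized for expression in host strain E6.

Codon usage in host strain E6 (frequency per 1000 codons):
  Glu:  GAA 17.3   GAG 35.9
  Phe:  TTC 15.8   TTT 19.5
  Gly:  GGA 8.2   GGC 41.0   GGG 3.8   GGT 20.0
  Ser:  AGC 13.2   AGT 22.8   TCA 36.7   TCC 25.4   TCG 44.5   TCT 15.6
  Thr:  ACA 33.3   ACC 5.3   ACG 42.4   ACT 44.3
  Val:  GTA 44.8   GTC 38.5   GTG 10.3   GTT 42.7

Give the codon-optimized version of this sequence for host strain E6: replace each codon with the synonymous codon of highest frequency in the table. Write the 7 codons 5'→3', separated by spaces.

Codon 1 (Phe): best is TTT at 19.5.
Codon 2 (Glu): best is GAG at 35.9.
Codon 3 (Val): best is GTA at 44.8.
Codon 4 (Gly): best is GGC at 41.0.
Codon 5 (Ser): best is TCG at 44.5.
Codon 6 (Thr): best is ACT at 44.3.
Codon 7 (Thr): best is ACT at 44.3.

TTT GAG GTA GGC TCG ACT ACT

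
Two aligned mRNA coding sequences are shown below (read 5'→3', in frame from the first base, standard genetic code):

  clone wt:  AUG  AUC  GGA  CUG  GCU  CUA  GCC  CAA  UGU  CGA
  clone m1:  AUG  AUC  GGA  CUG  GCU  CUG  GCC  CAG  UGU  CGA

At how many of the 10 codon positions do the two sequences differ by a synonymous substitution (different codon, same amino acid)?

Codon 1: AUG Met / AUG Met — identical.
Codon 2: AUC Ile / AUC Ile — identical.
Codon 3: GGA Gly / GGA Gly — identical.
Codon 4: CUG Leu / CUG Leu — identical.
Codon 5: GCU Ala / GCU Ala — identical.
Codon 6: CUA Leu / CUG Leu — synonymous.
Codon 7: GCC Ala / GCC Ala — identical.
Codon 8: CAA Gln / CAG Gln — synonymous.
Codon 9: UGU Cys / UGU Cys — identical.
Codon 10: CGA Arg / CGA Arg — identical.
Synonymous differences: 2.

2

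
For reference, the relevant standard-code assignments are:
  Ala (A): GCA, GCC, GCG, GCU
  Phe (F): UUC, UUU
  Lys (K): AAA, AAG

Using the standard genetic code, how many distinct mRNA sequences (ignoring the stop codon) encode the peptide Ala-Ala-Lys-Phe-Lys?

Ala: 4 codons.
Ala: 4 codons.
Lys: 2 codons.
Phe: 2 codons.
Lys: 2 codons.
4 × 4 × 2 × 2 × 2 = 128.

128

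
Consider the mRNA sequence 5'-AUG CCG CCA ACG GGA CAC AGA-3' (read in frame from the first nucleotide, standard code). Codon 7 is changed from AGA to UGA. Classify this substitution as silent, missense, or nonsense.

Position 19 falls in codon 7: AGA → Arg.
After the substitution the codon is UGA → Stop.
The new codon is a stop codon, so this is a nonsense mutation.

nonsense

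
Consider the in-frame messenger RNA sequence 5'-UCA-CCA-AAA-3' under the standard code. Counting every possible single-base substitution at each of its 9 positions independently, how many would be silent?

7

Codon 1 (UCA, Ser): 3 synonymous substitutions.
Codon 2 (CCA, Pro): 3 synonymous substitutions.
Codon 3 (AAA, Lys): 1 synonymous substitution.
Total: 3 + 3 + 1 = 7.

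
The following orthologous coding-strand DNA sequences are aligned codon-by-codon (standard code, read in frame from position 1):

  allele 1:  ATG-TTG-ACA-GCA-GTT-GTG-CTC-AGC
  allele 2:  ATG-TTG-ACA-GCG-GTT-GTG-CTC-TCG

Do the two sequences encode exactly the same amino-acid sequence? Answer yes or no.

yes

Codon 1: ATG Met / ATG Met — identical.
Codon 2: TTG Leu / TTG Leu — identical.
Codon 3: ACA Thr / ACA Thr — identical.
Codon 4: GCA Ala / GCG Ala — synonymous.
Codon 5: GTT Val / GTT Val — identical.
Codon 6: GTG Val / GTG Val — identical.
Codon 7: CTC Leu / CTC Leu — identical.
Codon 8: AGC Ser / TCG Ser — synonymous.
Nonsynonymous differences: 0 → same protein.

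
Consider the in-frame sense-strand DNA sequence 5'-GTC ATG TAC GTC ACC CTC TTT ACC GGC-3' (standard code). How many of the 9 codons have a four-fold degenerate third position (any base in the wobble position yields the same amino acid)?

6

Codon 1 GTC (Val): third position 4-fold.
Codon 2 ATG (Met): third position 1-fold.
Codon 3 TAC (Tyr): third position 2-fold.
Codon 4 GTC (Val): third position 4-fold.
Codon 5 ACC (Thr): third position 4-fold.
Codon 6 CTC (Leu): third position 4-fold.
Codon 7 TTT (Phe): third position 2-fold.
Codon 8 ACC (Thr): third position 4-fold.
Codon 9 GGC (Gly): third position 4-fold.
Four-fold degenerate third positions: 6.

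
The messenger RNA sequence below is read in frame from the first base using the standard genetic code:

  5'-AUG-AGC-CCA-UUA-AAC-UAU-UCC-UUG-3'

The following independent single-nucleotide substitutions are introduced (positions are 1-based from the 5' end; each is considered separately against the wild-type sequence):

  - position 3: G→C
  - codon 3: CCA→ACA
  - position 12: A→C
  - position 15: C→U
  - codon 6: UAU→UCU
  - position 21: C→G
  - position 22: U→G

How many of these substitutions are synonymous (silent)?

Codon 1: AUG (Met) → AUC (Ile) — missense.
Codon 3: CCA (Pro) → ACA (Thr) — missense.
Codon 4: UUA (Leu) → UUC (Phe) — missense.
Codon 5: AAC (Asn) → AAU (Asn) — synonymous.
Codon 6: UAU (Tyr) → UCU (Ser) — missense.
Codon 7: UCC (Ser) → UCG (Ser) — synonymous.
Codon 8: UUG (Leu) → GUG (Val) — missense.
Synonymous: 2 of 7.

2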